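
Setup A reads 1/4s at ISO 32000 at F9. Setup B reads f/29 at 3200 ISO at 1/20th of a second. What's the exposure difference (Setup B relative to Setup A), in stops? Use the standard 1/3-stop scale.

9 stops darker

Aperture: f/9 → f/10 → f/11 → f/13 → f/14 → f/16 → f/18 → f/20 → f/22 → f/25 → f/29 — 3 1/3 stops smaller aperture (darker).
Shutter speed: 1/4 → 1/5 → 1/6 → 1/8 → 1/10 → 1/13 → 1/15 → 1/20 — 2 1/3 stops faster (darker).
ISO: 32000 → 25600 → 20000 → 16000 → 12800 → 10000 → 8000 → 6400 → 5000 → 4000 → 3200 — 3 1/3 stops lower (darker).
Net: −3 1/3 −2 1/3 −3 1/3 = −9 stops.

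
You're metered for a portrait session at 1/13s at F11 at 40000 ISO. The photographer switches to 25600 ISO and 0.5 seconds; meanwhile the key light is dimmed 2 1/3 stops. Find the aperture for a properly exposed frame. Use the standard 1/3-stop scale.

Scene light: 2 1/3 stops darker.
ISO: 40000 → 32000 → 25600 — 2/3 stop dropped (darker).
Shutter speed: 1/13 → 1/10 → 1/8 → 1/6 → 1/5 → 1/4 → 0.3 → 0.4 → 0.5 — 2 2/3 stops longer (brighter).
Net so far: 1/3 stop darker. Aperture: f/11 → f/10.

f/10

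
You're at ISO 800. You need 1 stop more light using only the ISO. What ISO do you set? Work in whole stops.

ISO: 800 → 1600 — 1 stop higher (brighter).

ISO 1600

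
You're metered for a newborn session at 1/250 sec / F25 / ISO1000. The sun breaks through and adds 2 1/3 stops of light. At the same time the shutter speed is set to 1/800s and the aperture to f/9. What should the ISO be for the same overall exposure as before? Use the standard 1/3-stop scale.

Scene light: 2 1/3 stops brighter.
Shutter speed: 1/250 → 1/320 → 1/400 → 1/500 → 1/640 → 1/800 — 1 2/3 stops faster (darker).
Aperture: f/25 → f/22 → f/20 → f/18 → f/16 → f/14 → f/13 → f/11 → f/10 → f/9 — 3 stops larger aperture (brighter).
Net so far: 3 2/3 stops brighter. ISO: 1000 → 800 → 640 → 500 → 400 → 320 → 250 → 200 → 160 → 125 → 100 → 80.

ISO 80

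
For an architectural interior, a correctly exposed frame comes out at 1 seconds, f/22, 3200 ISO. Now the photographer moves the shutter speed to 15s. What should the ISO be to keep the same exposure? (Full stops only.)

ISO 200

Shutter speed: 1 → 2 → 4 → 8 → 15 — 4 stops slower (brighter).
Need 4 stops darker from the ISO: 3200 → 1600 → 800 → 400 → 200.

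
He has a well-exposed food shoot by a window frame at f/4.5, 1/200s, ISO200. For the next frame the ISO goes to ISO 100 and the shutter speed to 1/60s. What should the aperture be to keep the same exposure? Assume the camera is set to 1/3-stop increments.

ISO: 200 → 160 → 125 → 100 — 1 stop lower (darker).
Shutter speed: 1/200 → 1/160 → 1/125 → 1/100 → 1/80 → 1/60 — 1 2/3 stops longer (brighter).
Net change so far: 2/3 stop brighter. Offset with the aperture: f/4.5 → f/5 → f/5.6.

f/5.6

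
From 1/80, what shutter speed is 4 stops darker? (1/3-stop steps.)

Shutter speed: 1/80 → 1/100 → 1/125 → 1/160 → 1/200 → 1/250 → 1/320 → 1/400 → 1/500 → 1/640 → 1/800 → 1/1000 → 1/1250 — 4 stops faster (darker).

1/1250s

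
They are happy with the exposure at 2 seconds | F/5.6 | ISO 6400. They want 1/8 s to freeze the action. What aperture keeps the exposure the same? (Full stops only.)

Shutter speed: 2 → 1 → 1/2 → 1/4 → 1/8 — 4 stops shorter (darker).
Need 4 stops brighter from the aperture: f/5.6 → f/4 → f/2.8 → f/2 → f/1.4.

f/1.4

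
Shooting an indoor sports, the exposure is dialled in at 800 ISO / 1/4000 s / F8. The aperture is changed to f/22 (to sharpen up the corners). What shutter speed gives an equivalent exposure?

Aperture: f/8 → f/11 → f/16 → f/22 — 3 stops stopped down (darker).
Need 3 stops brighter from the shutter speed: 1/4000 → 1/2000 → 1/1000 → 1/500.

1/500s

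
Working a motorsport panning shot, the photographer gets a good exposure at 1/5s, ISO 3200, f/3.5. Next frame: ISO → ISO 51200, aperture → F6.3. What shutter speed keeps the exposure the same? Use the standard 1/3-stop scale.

ISO: 3200 → 4000 → 5000 → 6400 → 8000 → 10000 → 12800 → 16000 → 20000 → 25600 → 32000 → 40000 → 51200 — 4 stops higher (brighter).
Aperture: f/3.5 → f/4 → f/4.5 → f/5 → f/5.6 → f/6.3 — 1 2/3 stops smaller aperture (darker).
Net change so far: 2 1/3 stops brighter. Offset with the shutter speed: 1/5 → 1/6 → 1/8 → 1/10 → 1/13 → 1/15 → 1/20 → 1/25.

1/25s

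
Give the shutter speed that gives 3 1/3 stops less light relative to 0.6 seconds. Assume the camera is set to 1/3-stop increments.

1/15s

Shutter speed: 0.6 → 0.5 → 0.4 → 0.3 → 1/4 → 1/5 → 1/6 → 1/8 → 1/10 → 1/13 → 1/15 — 3 1/3 stops faster (darker).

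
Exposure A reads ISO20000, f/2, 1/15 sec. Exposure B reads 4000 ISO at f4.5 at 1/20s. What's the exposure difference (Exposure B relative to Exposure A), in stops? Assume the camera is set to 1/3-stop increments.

5 stops darker

Aperture: f/2 → f/2.2 → f/2.5 → f/2.8 → f/3.2 → f/3.5 → f/4 → f/4.5 — 2 1/3 stops stopped down (darker).
Shutter speed: 1/15 → 1/20 — 1/3 stop faster (darker).
ISO: 20000 → 16000 → 12800 → 10000 → 8000 → 6400 → 5000 → 4000 — 2 1/3 stops lower (darker).
Net: −2 1/3 −1/3 −2 1/3 = −5 stops.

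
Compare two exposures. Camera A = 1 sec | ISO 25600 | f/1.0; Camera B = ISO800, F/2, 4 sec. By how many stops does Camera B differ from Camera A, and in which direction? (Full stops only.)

Aperture: f/1.0 → f/1.4 → f/2 — 2 stops smaller aperture (darker).
Shutter speed: 1 → 2 → 4 — 2 stops slower (brighter).
ISO: 25600 → 12800 → 6400 → 3200 → 1600 → 800 — 5 stops dropped (darker).
Net: −2 +2 −5 = −5 stops.

5 stops darker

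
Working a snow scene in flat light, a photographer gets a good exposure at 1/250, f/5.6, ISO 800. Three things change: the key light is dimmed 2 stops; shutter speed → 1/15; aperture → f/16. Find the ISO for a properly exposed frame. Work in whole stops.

ISO 1600

Scene light: 2 stops darker.
Shutter speed: 1/250 → 1/125 → 1/60 → 1/30 → 1/15 — 4 stops slower (brighter).
Aperture: f/5.6 → f/8 → f/11 → f/16 — 3 stops stopped down (darker).
Net so far: 1 stop darker. ISO: 800 → 1600.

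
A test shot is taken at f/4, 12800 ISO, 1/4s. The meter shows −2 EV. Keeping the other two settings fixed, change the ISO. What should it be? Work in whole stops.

ISO 51200

Underexposed by 2 stops → need 2 stops brighter.
ISO: 12800 → 25600 → 51200.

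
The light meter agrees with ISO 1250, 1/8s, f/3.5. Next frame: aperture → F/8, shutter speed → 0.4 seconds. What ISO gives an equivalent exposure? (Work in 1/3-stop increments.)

Aperture: f/3.5 → f/4 → f/4.5 → f/5 → f/5.6 → f/6.3 → f/7.1 → f/8 — 2 1/3 stops smaller aperture (darker).
Shutter speed: 1/8 → 1/6 → 1/5 → 1/4 → 0.3 → 0.4 — 1 2/3 stops longer (brighter).
Net change so far: 2/3 stop darker. Offset with the ISO: 1250 → 1600 → 2000.

ISO 2000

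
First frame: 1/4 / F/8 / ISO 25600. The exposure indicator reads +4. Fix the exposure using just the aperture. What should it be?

Overexposed by 4 stops → need 4 stops darker.
Aperture: f/8 → f/11 → f/16 → f/22 → f/32.

f/32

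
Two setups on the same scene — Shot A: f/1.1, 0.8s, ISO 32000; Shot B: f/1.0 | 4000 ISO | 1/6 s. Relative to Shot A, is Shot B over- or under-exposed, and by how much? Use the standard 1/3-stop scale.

5 stops darker

Aperture: f/1.1 → f/1.0 — 1/3 stop wider (brighter).
Shutter speed: 0.8 → 0.6 → 0.5 → 0.4 → 0.3 → 1/4 → 1/5 → 1/6 — 2 1/3 stops faster (darker).
ISO: 32000 → 25600 → 20000 → 16000 → 12800 → 10000 → 8000 → 6400 → 5000 → 4000 — 3 stops lower (darker).
Net: +1/3 −2 1/3 −3 = −5 stops.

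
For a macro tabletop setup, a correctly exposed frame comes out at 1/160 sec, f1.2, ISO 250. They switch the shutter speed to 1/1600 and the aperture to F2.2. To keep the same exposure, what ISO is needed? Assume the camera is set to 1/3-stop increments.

ISO 8000

Shutter speed: 1/160 → 1/200 → 1/250 → 1/320 → 1/400 → 1/500 → 1/640 → 1/800 → 1/1000 → 1/1250 → 1/1600 — 3 1/3 stops shorter (darker).
Aperture: f/1.2 → f/1.4 → f/1.6 → f/1.8 → f/2 → f/2.2 — 1 2/3 stops narrower (darker).
Net change so far: 5 stops darker. Offset with the ISO: 250 → 320 → 400 → 500 → 640 → 800 → 1000 → 1250 → 1600 → 2000 → 2500 → 3200 → 4000 → 5000 → 6400 → 8000.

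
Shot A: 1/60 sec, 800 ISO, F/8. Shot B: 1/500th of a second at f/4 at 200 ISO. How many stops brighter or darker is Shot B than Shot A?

Aperture: f/8 → f/5.6 → f/4 — 2 stops wider (brighter).
Shutter speed: 1/60 → 1/125 → 1/250 → 1/500 — 3 stops shorter (darker).
ISO: 800 → 400 → 200 — 2 stops lower (darker).
Net: +2 −3 −2 = −3 stops.

3 stops darker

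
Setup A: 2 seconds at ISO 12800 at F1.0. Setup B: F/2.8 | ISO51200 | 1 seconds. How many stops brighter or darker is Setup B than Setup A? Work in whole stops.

2 stops darker

Aperture: f/1.0 → f/1.4 → f/2 → f/2.8 — 3 stops stopped down (darker).
Shutter speed: 2 → 1 — 1 stop faster (darker).
ISO: 12800 → 25600 → 51200 — 2 stops higher (brighter).
Net: −3 −1 +2 = −2 stops.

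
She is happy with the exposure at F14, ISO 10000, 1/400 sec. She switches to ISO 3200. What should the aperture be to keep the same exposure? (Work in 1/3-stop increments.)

ISO: 10000 → 8000 → 6400 → 5000 → 4000 → 3200 — 1 2/3 stops lower (darker).
Need 1 2/3 stops brighter from the aperture: f/14 → f/13 → f/11 → f/10 → f/9 → f/8.

f/8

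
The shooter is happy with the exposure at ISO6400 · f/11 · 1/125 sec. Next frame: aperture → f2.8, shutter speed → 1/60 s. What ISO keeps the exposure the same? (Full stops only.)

Aperture: f/11 → f/8 → f/5.6 → f/4 → f/2.8 — 4 stops larger aperture (brighter).
Shutter speed: 1/125 → 1/60 — 1 stop longer (brighter).
Net change so far: 5 stops brighter. Offset with the ISO: 6400 → 3200 → 1600 → 800 → 400 → 200.

ISO 200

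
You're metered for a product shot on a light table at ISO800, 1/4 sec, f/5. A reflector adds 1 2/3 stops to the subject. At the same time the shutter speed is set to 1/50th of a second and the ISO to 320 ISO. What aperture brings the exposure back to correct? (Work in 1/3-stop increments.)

f/1.6

Scene light: 1 2/3 stops brighter.
Shutter speed: 1/4 → 1/5 → 1/6 → 1/8 → 1/10 → 1/13 → 1/15 → 1/20 → 1/25 → 1/30 → 1/40 → 1/50 — 3 2/3 stops shorter (darker).
ISO: 800 → 640 → 500 → 400 → 320 — 1 1/3 stops dropped (darker).
Net so far: 3 1/3 stops darker. Aperture: f/5 → f/4.5 → f/4 → f/3.5 → f/3.2 → f/2.8 → f/2.5 → f/2.2 → f/2 → f/1.8 → f/1.6.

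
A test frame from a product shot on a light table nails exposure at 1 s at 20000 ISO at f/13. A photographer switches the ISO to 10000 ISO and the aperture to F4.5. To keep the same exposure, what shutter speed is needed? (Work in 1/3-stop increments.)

ISO: 20000 → 16000 → 12800 → 10000 — 1 stop lower (darker).
Aperture: f/13 → f/11 → f/10 → f/9 → f/8 → f/7.1 → f/6.3 → f/5.6 → f/5 → f/4.5 — 3 stops wider (brighter).
Net change so far: 2 stops brighter. Offset with the shutter speed: 1 → 0.8 → 0.6 → 0.5 → 0.4 → 0.3 → 1/4.

1/4s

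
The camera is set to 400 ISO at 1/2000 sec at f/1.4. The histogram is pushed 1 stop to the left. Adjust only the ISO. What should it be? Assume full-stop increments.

Underexposed by 1 stop → need 1 stop brighter.
ISO: 400 → 800.

ISO 800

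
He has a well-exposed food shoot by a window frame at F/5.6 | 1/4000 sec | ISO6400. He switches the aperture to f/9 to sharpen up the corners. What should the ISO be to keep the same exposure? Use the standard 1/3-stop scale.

Aperture: f/5.6 → f/6.3 → f/7.1 → f/8 → f/9 — 1 1/3 stops narrower (darker).
Need 1 1/3 stops brighter from the ISO: 6400 → 8000 → 10000 → 12800 → 16000.

ISO 16000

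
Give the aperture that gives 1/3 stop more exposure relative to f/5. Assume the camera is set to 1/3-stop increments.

Aperture: f/5 → f/4.5 — 1/3 stop larger aperture (brighter).

f/4.5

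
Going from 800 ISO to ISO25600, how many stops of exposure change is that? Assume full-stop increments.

800 → 1600 → 3200 → 6400 → 12800 → 25600 — count the steps: 5 stops.

5 stops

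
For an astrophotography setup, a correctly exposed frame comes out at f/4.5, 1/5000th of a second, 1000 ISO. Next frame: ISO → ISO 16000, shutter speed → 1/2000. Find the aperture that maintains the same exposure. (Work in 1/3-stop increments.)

f/29

ISO: 1000 → 1250 → 1600 → 2000 → 2500 → 3200 → 4000 → 5000 → 6400 → 8000 → 10000 → 12800 → 16000 — 4 stops raised (brighter).
Shutter speed: 1/5000 → 1/4000 → 1/3200 → 1/2500 → 1/2000 — 1 1/3 stops longer (brighter).
Net change so far: 5 1/3 stops brighter. Offset with the aperture: f/4.5 → f/5 → f/5.6 → f/6.3 → f/7.1 → f/8 → f/9 → f/10 → f/11 → f/13 → f/14 → f/16 → f/18 → f/20 → f/22 → f/25 → f/29.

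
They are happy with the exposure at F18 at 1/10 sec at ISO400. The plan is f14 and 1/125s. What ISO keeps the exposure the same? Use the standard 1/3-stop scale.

Aperture: f/18 → f/16 → f/14 — 2/3 stop opened up (brighter).
Shutter speed: 1/10 → 1/13 → 1/15 → 1/20 → 1/25 → 1/30 → 1/40 → 1/50 → 1/60 → 1/80 → 1/100 → 1/125 — 3 2/3 stops faster (darker).
Net change so far: 3 stops darker. Offset with the ISO: 400 → 500 → 640 → 800 → 1000 → 1250 → 1600 → 2000 → 2500 → 3200.

ISO 3200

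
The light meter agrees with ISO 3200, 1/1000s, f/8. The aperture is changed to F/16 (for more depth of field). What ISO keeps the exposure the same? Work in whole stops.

Aperture: f/8 → f/11 → f/16 — 2 stops narrower (darker).
Need 2 stops brighter from the ISO: 3200 → 6400 → 12800.

ISO 12800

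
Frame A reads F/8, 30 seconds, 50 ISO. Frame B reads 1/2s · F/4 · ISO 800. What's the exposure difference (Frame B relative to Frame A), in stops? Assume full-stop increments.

same exposure (0 stops)

Aperture: f/8 → f/5.6 → f/4 — 2 stops opened up (brighter).
Shutter speed: 30 → 15 → 8 → 4 → 2 → 1 → 1/2 — 6 stops shorter (darker).
ISO: 50 → 100 → 200 → 400 → 800 — 4 stops higher (brighter).
Net: +2 −6 +4 = 0 stops.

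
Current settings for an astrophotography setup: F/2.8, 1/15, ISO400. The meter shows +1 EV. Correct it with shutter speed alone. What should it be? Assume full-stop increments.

1/30s

Overexposed by 1 stop → need 1 stop darker.
Shutter speed: 1/15 → 1/30.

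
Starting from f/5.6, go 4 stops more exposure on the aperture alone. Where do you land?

f/1.4

Aperture: f/5.6 → f/4 → f/2.8 → f/2 → f/1.4 — 4 stops larger aperture (brighter).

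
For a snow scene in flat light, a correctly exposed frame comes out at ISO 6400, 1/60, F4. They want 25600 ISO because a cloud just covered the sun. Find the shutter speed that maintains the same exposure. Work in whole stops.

1/250s

ISO: 6400 → 12800 → 25600 — 2 stops higher (brighter).
Need 2 stops darker from the shutter speed: 1/60 → 1/125 → 1/250.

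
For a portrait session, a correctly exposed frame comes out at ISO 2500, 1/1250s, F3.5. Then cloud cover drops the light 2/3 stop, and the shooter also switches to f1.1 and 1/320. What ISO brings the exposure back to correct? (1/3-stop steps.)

ISO 100

Scene light: 2/3 stop darker.
Aperture: f/3.5 → f/3.2 → f/2.8 → f/2.5 → f/2.2 → f/2 → f/1.8 → f/1.6 → f/1.4 → f/1.2 → f/1.1 — 3 1/3 stops opened up (brighter).
Shutter speed: 1/1250 → 1/1000 → 1/800 → 1/640 → 1/500 → 1/400 → 1/320 — 2 stops slower (brighter).
Net so far: 4 2/3 stops brighter. ISO: 2500 → 2000 → 1600 → 1250 → 1000 → 800 → 640 → 500 → 400 → 320 → 250 → 200 → 160 → 125 → 100.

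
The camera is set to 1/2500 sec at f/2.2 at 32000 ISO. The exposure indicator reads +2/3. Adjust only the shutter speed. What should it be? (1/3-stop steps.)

Overexposed by 2/3 stop → need 2/3 stop darker.
Shutter speed: 1/2500 → 1/3200 → 1/4000.

1/4000s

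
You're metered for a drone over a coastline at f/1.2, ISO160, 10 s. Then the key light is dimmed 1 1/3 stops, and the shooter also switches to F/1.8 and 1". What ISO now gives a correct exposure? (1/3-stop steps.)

ISO 8000

Scene light: 1 1/3 stops darker.
Aperture: f/1.2 → f/1.4 → f/1.6 → f/1.8 — 1 stop narrower (darker).
Shutter speed: 10 → 8 → 6 → 5 → 4 → 3.2 → 2.5 → 2 → 1.6 → 1.3 → 1 — 3 1/3 stops faster (darker).
Net so far: 5 2/3 stops darker. ISO: 160 → 200 → 250 → 320 → 400 → 500 → 640 → 800 → 1000 → 1250 → 1600 → 2000 → 2500 → 3200 → 4000 → 5000 → 6400 → 8000.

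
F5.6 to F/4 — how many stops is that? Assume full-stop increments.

1 stop

f/5.6 → f/4 — count the steps: 1 stop.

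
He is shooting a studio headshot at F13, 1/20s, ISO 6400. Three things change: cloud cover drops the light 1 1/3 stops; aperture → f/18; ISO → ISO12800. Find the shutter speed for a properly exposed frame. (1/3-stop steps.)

1/8s

Scene light: 1 1/3 stops darker.
Aperture: f/13 → f/14 → f/16 → f/18 — 1 stop narrower (darker).
ISO: 6400 → 8000 → 10000 → 12800 — 1 stop higher (brighter).
Net so far: 1 1/3 stops darker. Shutter speed: 1/20 → 1/15 → 1/13 → 1/10 → 1/8.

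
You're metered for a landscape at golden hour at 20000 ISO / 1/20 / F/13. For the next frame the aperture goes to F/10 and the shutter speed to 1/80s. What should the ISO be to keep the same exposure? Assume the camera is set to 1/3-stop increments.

Aperture: f/13 → f/11 → f/10 — 2/3 stop opened up (brighter).
Shutter speed: 1/20 → 1/25 → 1/30 → 1/40 → 1/50 → 1/60 → 1/80 — 2 stops shorter (darker).
Net change so far: 1 1/3 stops darker. Offset with the ISO: 20000 → 25600 → 32000 → 40000 → 51200.

ISO 51200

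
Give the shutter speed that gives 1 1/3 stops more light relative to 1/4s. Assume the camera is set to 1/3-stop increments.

Shutter speed: 1/4 → 0.3 → 0.4 → 0.5 → 0.6 — 1 1/3 stops slower (brighter).

0.6 s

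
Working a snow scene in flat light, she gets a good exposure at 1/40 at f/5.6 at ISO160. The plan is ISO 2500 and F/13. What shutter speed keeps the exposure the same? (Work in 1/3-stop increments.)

1/125s

ISO: 160 → 200 → 250 → 320 → 400 → 500 → 640 → 800 → 1000 → 1250 → 1600 → 2000 → 2500 — 4 stops higher (brighter).
Aperture: f/5.6 → f/6.3 → f/7.1 → f/8 → f/9 → f/10 → f/11 → f/13 — 2 1/3 stops narrower (darker).
Net change so far: 1 2/3 stops brighter. Offset with the shutter speed: 1/40 → 1/50 → 1/60 → 1/80 → 1/100 → 1/125.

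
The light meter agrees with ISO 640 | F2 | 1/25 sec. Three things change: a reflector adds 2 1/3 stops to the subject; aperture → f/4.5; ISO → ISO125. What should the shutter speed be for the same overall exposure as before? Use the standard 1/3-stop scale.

Scene light: 2 1/3 stops brighter.
Aperture: f/2 → f/2.2 → f/2.5 → f/2.8 → f/3.2 → f/3.5 → f/4 → f/4.5 — 2 1/3 stops stopped down (darker).
ISO: 640 → 500 → 400 → 320 → 250 → 200 → 160 → 125 — 2 1/3 stops dropped (darker).
Net so far: 2 1/3 stops darker. Shutter speed: 1/25 → 1/20 → 1/15 → 1/13 → 1/10 → 1/8 → 1/6 → 1/5.

1/5s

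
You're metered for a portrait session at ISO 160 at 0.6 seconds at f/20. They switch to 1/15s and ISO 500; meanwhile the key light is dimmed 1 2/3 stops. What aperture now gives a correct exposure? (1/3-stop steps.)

f/6.3

Scene light: 1 2/3 stops darker.
Shutter speed: 0.6 → 0.5 → 0.4 → 0.3 → 1/4 → 1/5 → 1/6 → 1/8 → 1/10 → 1/13 → 1/15 — 3 1/3 stops faster (darker).
ISO: 160 → 200 → 250 → 320 → 400 → 500 — 1 2/3 stops higher (brighter).
Net so far: 3 1/3 stops darker. Aperture: f/20 → f/18 → f/16 → f/14 → f/13 → f/11 → f/10 → f/9 → f/8 → f/7.1 → f/6.3.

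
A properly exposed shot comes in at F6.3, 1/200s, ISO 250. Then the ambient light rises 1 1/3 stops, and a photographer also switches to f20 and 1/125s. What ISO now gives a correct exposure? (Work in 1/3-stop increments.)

Scene light: 1 1/3 stops brighter.
Aperture: f/6.3 → f/7.1 → f/8 → f/9 → f/10 → f/11 → f/13 → f/14 → f/16 → f/18 → f/20 — 3 1/3 stops stopped down (darker).
Shutter speed: 1/200 → 1/160 → 1/125 — 2/3 stop slower (brighter).
Net so far: 1 1/3 stops darker. ISO: 250 → 320 → 400 → 500 → 640.

ISO 640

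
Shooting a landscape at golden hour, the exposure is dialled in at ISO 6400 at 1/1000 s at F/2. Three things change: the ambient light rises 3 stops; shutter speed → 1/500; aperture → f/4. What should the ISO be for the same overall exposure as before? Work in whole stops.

Scene light: 3 stops brighter.
Shutter speed: 1/1000 → 1/500 — 1 stop longer (brighter).
Aperture: f/2 → f/2.8 → f/4 — 2 stops narrower (darker).
Net so far: 2 stops brighter. ISO: 6400 → 3200 → 1600.

ISO 1600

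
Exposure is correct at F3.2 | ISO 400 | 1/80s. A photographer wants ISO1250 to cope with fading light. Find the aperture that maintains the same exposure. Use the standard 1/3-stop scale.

ISO: 400 → 500 → 640 → 800 → 1000 → 1250 — 1 2/3 stops higher (brighter).
Need 1 2/3 stops darker from the aperture: f/3.2 → f/3.5 → f/4 → f/4.5 → f/5 → f/5.6.

f/5.6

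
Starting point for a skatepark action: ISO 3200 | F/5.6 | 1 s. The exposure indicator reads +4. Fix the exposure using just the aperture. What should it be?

f/22

Overexposed by 4 stops → need 4 stops darker.
Aperture: f/5.6 → f/8 → f/11 → f/16 → f/22.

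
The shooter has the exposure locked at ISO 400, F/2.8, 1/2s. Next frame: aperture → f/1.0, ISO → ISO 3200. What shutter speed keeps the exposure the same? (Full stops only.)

Aperture: f/2.8 → f/2 → f/1.4 → f/1.0 — 3 stops opened up (brighter).
ISO: 400 → 800 → 1600 → 3200 — 3 stops higher (brighter).
Net change so far: 6 stops brighter. Offset with the shutter speed: 1/2 → 1/4 → 1/8 → 1/15 → 1/30 → 1/60 → 1/125.

1/125s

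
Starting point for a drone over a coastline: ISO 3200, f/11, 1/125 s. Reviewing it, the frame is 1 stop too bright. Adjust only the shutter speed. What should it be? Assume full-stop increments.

Overexposed by 1 stop → need 1 stop darker.
Shutter speed: 1/125 → 1/250.

1/250s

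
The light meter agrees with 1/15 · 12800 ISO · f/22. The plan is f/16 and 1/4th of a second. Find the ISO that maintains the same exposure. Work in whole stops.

ISO 1600

Aperture: f/22 → f/16 — 1 stop larger aperture (brighter).
Shutter speed: 1/15 → 1/8 → 1/4 — 2 stops slower (brighter).
Net change so far: 3 stops brighter. Offset with the ISO: 12800 → 6400 → 3200 → 1600.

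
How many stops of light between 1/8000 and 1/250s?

1/8000 → 1/4000 → 1/2000 → 1/1000 → 1/500 → 1/250 — count the steps: 5 stops.

5 stops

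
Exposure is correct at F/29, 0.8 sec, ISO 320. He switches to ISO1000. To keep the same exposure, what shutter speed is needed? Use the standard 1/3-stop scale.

1/4s

ISO: 320 → 400 → 500 → 640 → 800 → 1000 — 1 2/3 stops higher (brighter).
Need 1 2/3 stops darker from the shutter speed: 0.8 → 0.6 → 0.5 → 0.4 → 0.3 → 1/4.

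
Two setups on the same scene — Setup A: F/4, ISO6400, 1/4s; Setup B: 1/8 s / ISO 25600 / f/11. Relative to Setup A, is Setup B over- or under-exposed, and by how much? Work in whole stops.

2 stops darker

Aperture: f/4 → f/5.6 → f/8 → f/11 — 3 stops smaller aperture (darker).
Shutter speed: 1/4 → 1/8 — 1 stop shorter (darker).
ISO: 6400 → 12800 → 25600 — 2 stops raised (brighter).
Net: −3 −1 +2 = −2 stops.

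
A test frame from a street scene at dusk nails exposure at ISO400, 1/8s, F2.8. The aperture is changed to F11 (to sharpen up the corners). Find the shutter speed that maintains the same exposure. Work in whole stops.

Aperture: f/2.8 → f/4 → f/5.6 → f/8 → f/11 — 4 stops smaller aperture (darker).
Need 4 stops brighter from the shutter speed: 1/8 → 1/4 → 1/2 → 1 → 2.

2 s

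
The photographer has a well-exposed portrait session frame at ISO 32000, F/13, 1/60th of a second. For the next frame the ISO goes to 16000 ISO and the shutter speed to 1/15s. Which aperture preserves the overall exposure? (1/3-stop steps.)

ISO: 32000 → 25600 → 20000 → 16000 — 1 stop dropped (darker).
Shutter speed: 1/60 → 1/50 → 1/40 → 1/30 → 1/25 → 1/20 → 1/15 — 2 stops slower (brighter).
Net change so far: 1 stop brighter. Offset with the aperture: f/13 → f/14 → f/16 → f/18.

f/18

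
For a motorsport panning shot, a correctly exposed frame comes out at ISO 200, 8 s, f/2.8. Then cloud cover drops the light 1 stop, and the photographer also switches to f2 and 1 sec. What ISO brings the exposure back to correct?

ISO 1600

Scene light: 1 stop darker.
Aperture: f/2.8 → f/2 — 1 stop larger aperture (brighter).
Shutter speed: 8 → 4 → 2 → 1 — 3 stops faster (darker).
Net so far: 3 stops darker. ISO: 200 → 400 → 800 → 1600.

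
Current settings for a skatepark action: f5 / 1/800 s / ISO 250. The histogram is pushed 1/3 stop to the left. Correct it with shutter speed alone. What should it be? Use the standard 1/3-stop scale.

Underexposed by 1/3 stop → need 1/3 stop brighter.
Shutter speed: 1/800 → 1/640.

1/640s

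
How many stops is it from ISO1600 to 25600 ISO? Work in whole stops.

1600 → 3200 → 6400 → 12800 → 25600 — count the steps: 4 stops.

4 stops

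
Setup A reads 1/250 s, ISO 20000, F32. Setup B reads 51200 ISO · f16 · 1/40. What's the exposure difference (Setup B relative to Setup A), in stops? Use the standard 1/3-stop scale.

6 stops brighter

Aperture: f/32 → f/29 → f/25 → f/22 → f/20 → f/18 → f/16 — 2 stops larger aperture (brighter).
Shutter speed: 1/250 → 1/200 → 1/160 → 1/125 → 1/100 → 1/80 → 1/60 → 1/50 → 1/40 — 2 2/3 stops longer (brighter).
ISO: 20000 → 25600 → 32000 → 40000 → 51200 — 1 1/3 stops raised (brighter).
Net: +2 +2 2/3 +1 1/3 = +6 stops.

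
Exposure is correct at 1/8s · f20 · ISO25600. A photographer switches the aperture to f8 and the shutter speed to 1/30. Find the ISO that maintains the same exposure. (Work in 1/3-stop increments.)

ISO 16000

Aperture: f/20 → f/18 → f/16 → f/14 → f/13 → f/11 → f/10 → f/9 → f/8 — 2 2/3 stops wider (brighter).
Shutter speed: 1/8 → 1/10 → 1/13 → 1/15 → 1/20 → 1/25 → 1/30 — 2 stops faster (darker).
Net change so far: 2/3 stop brighter. Offset with the ISO: 25600 → 20000 → 16000.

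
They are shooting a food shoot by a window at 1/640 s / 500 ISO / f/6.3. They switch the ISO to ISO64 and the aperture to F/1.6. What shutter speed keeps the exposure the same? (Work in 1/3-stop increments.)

ISO: 500 → 400 → 320 → 250 → 200 → 160 → 125 → 100 → 80 → 64 — 3 stops lower (darker).
Aperture: f/6.3 → f/5.6 → f/5 → f/4.5 → f/4 → f/3.5 → f/3.2 → f/2.8 → f/2.5 → f/2.2 → f/2 → f/1.8 → f/1.6 — 4 stops larger aperture (brighter).
Net change so far: 1 stop brighter. Offset with the shutter speed: 1/640 → 1/800 → 1/1000 → 1/1250.

1/1250s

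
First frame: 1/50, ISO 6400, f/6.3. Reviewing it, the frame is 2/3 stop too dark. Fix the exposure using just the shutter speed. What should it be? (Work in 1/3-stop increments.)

1/30s

Underexposed by 2/3 stop → need 2/3 stop brighter.
Shutter speed: 1/50 → 1/40 → 1/30.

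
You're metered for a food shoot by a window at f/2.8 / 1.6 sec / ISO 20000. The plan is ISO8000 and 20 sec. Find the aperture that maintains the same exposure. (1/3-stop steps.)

f/6.3

ISO: 20000 → 16000 → 12800 → 10000 → 8000 — 1 1/3 stops lower (darker).
Shutter speed: 1.6 → 2 → 2.5 → 3.2 → 4 → 5 → 6 → 8 → 10 → 13 → 15 → 20 — 3 2/3 stops slower (brighter).
Net change so far: 2 1/3 stops brighter. Offset with the aperture: f/2.8 → f/3.2 → f/3.5 → f/4 → f/4.5 → f/5 → f/5.6 → f/6.3.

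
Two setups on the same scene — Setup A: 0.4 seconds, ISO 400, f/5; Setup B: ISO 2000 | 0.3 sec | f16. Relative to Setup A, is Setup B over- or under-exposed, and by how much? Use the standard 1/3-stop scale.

1 1/3 stops darker

Aperture: f/5 → f/5.6 → f/6.3 → f/7.1 → f/8 → f/9 → f/10 → f/11 → f/13 → f/14 → f/16 — 3 1/3 stops narrower (darker).
Shutter speed: 0.4 → 0.3 — 1/3 stop faster (darker).
ISO: 400 → 500 → 640 → 800 → 1000 → 1250 → 1600 → 2000 — 2 1/3 stops raised (brighter).
Net: −3 1/3 −1/3 +2 1/3 = −1 1/3 stops.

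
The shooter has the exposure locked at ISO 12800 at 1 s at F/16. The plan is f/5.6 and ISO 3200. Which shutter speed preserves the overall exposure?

1/2s

Aperture: f/16 → f/11 → f/8 → f/5.6 — 3 stops larger aperture (brighter).
ISO: 12800 → 6400 → 3200 — 2 stops dropped (darker).
Net change so far: 1 stop brighter. Offset with the shutter speed: 1 → 1/2.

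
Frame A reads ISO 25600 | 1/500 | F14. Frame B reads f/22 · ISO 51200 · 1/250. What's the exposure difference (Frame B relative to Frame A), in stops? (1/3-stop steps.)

2/3 stop brighter

Aperture: f/14 → f/16 → f/18 → f/20 → f/22 — 1 1/3 stops narrower (darker).
Shutter speed: 1/500 → 1/400 → 1/320 → 1/250 — 1 stop slower (brighter).
ISO: 25600 → 32000 → 40000 → 51200 — 1 stop raised (brighter).
Net: −1 1/3 +1 +1 = +2/3 stops.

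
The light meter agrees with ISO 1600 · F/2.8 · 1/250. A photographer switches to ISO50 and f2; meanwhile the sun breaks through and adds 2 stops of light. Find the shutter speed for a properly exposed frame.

Scene light: 2 stops brighter.
ISO: 1600 → 800 → 400 → 200 → 100 → 50 — 5 stops lower (darker).
Aperture: f/2.8 → f/2 — 1 stop wider (brighter).
Net so far: 2 stops darker. Shutter speed: 1/250 → 1/125 → 1/60.

1/60s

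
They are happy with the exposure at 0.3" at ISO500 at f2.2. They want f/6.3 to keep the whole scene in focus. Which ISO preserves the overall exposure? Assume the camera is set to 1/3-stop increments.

ISO 4000

Aperture: f/2.2 → f/2.5 → f/2.8 → f/3.2 → f/3.5 → f/4 → f/4.5 → f/5 → f/5.6 → f/6.3 — 3 stops stopped down (darker).
Need 3 stops brighter from the ISO: 500 → 640 → 800 → 1000 → 1250 → 1600 → 2000 → 2500 → 3200 → 4000.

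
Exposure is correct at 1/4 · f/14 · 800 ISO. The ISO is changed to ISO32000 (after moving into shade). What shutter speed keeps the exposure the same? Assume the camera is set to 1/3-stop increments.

1/160s

ISO: 800 → 1000 → 1250 → 1600 → 2000 → 2500 → 3200 → 4000 → 5000 → 6400 → 8000 → 10000 → 12800 → 16000 → 20000 → 25600 → 32000 — 5 1/3 stops higher (brighter).
Need 5 1/3 stops darker from the shutter speed: 1/4 → 1/5 → 1/6 → 1/8 → 1/10 → 1/13 → 1/15 → 1/20 → 1/25 → 1/30 → 1/40 → 1/50 → 1/60 → 1/80 → 1/100 → 1/125 → 1/160.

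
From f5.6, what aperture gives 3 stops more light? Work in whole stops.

Aperture: f/5.6 → f/4 → f/2.8 → f/2 — 3 stops wider (brighter).

f/2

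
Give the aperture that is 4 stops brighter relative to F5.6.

f/1.4

Aperture: f/5.6 → f/4 → f/2.8 → f/2 → f/1.4 — 4 stops opened up (brighter).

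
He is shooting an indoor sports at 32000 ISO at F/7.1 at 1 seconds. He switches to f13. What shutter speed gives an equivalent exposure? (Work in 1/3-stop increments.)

Aperture: f/7.1 → f/8 → f/9 → f/10 → f/11 → f/13 — 1 2/3 stops smaller aperture (darker).
Need 1 2/3 stops brighter from the shutter speed: 1 → 1.3 → 1.6 → 2 → 2.5 → 3.2.

3.2 s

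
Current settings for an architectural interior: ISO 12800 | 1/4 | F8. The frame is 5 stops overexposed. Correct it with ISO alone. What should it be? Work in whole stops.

ISO 400

Overexposed by 5 stops → need 5 stops darker.
ISO: 12800 → 6400 → 3200 → 1600 → 800 → 400.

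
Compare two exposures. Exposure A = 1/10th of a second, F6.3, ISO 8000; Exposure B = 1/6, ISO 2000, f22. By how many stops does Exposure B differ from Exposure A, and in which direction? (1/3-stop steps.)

5 stops darker

Aperture: f/6.3 → f/7.1 → f/8 → f/9 → f/10 → f/11 → f/13 → f/14 → f/16 → f/18 → f/20 → f/22 — 3 2/3 stops narrower (darker).
Shutter speed: 1/10 → 1/8 → 1/6 — 2/3 stop slower (brighter).
ISO: 8000 → 6400 → 5000 → 4000 → 3200 → 2500 → 2000 — 2 stops dropped (darker).
Net: −3 2/3 +2/3 −2 = −5 stops.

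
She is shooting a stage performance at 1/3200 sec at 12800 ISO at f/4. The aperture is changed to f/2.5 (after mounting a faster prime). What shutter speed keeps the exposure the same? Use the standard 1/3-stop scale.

1/8000s

Aperture: f/4 → f/3.5 → f/3.2 → f/2.8 → f/2.5 — 1 1/3 stops opened up (brighter).
Need 1 1/3 stops darker from the shutter speed: 1/3200 → 1/4000 → 1/5000 → 1/6400 → 1/8000.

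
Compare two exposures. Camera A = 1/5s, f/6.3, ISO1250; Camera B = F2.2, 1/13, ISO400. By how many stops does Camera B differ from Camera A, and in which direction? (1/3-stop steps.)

same exposure (0 stops)

Aperture: f/6.3 → f/5.6 → f/5 → f/4.5 → f/4 → f/3.5 → f/3.2 → f/2.8 → f/2.5 → f/2.2 — 3 stops opened up (brighter).
Shutter speed: 1/5 → 1/6 → 1/8 → 1/10 → 1/13 — 1 1/3 stops shorter (darker).
ISO: 1250 → 1000 → 800 → 640 → 500 → 400 — 1 2/3 stops lower (darker).
Net: +3 −1 1/3 −1 2/3 = 0 stops.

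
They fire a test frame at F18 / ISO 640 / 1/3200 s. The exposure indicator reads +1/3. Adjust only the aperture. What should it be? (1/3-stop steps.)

f/20

Overexposed by 1/3 stop → need 1/3 stop darker.
Aperture: f/18 → f/20.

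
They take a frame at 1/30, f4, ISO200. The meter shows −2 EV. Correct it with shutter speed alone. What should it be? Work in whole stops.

1/8s

Underexposed by 2 stops → need 2 stops brighter.
Shutter speed: 1/30 → 1/15 → 1/8.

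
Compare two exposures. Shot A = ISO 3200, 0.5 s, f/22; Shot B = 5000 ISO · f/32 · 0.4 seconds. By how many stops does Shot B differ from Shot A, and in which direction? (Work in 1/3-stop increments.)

2/3 stop darker

Aperture: f/22 → f/25 → f/29 → f/32 — 1 stop stopped down (darker).
Shutter speed: 0.5 → 0.4 — 1/3 stop faster (darker).
ISO: 3200 → 4000 → 5000 — 2/3 stop raised (brighter).
Net: −1 −1/3 +2/3 = −2/3 stops.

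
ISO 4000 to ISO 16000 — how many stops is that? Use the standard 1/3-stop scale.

4000 → 5000 → 6400 → 8000 → 10000 → 12800 → 16000 — count the steps: 6 third-stops = 2 stops.

2 stops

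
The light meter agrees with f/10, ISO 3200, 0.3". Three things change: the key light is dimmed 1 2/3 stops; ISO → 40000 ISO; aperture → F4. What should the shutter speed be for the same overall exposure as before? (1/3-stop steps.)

1/80s

Scene light: 1 2/3 stops darker.
ISO: 3200 → 4000 → 5000 → 6400 → 8000 → 10000 → 12800 → 16000 → 20000 → 25600 → 32000 → 40000 — 3 2/3 stops higher (brighter).
Aperture: f/10 → f/9 → f/8 → f/7.1 → f/6.3 → f/5.6 → f/5 → f/4.5 → f/4 — 2 2/3 stops opened up (brighter).
Net so far: 4 2/3 stops brighter. Shutter speed: 0.3 → 1/4 → 1/5 → 1/6 → 1/8 → 1/10 → 1/13 → 1/15 → 1/20 → 1/25 → 1/30 → 1/40 → 1/50 → 1/60 → 1/80.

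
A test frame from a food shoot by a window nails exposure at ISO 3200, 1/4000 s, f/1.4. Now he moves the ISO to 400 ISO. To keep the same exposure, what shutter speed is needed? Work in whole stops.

ISO: 3200 → 1600 → 800 → 400 — 3 stops lower (darker).
Need 3 stops brighter from the shutter speed: 1/4000 → 1/2000 → 1/1000 → 1/500.

1/500s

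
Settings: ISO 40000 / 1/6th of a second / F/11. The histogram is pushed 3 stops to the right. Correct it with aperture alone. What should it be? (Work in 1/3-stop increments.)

Overexposed by 3 stops → need 3 stops darker.
Aperture: f/11 → f/13 → f/14 → f/16 → f/18 → f/20 → f/22 → f/25 → f/29 → f/32.

f/32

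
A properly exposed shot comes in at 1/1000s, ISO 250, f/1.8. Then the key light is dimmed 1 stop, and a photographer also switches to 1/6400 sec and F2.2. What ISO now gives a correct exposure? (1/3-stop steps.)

ISO 5000

Scene light: 1 stop darker.
Shutter speed: 1/1000 → 1/1250 → 1/1600 → 1/2000 → 1/2500 → 1/3200 → 1/4000 → 1/5000 → 1/6400 — 2 2/3 stops shorter (darker).
Aperture: f/1.8 → f/2 → f/2.2 — 2/3 stop smaller aperture (darker).
Net so far: 4 1/3 stops darker. ISO: 250 → 320 → 400 → 500 → 640 → 800 → 1000 → 1250 → 1600 → 2000 → 2500 → 3200 → 4000 → 5000.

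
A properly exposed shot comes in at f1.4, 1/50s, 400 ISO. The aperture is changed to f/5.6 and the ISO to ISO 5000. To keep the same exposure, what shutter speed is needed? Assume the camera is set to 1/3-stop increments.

Aperture: f/1.4 → f/1.6 → f/1.8 → f/2 → f/2.2 → f/2.5 → f/2.8 → f/3.2 → f/3.5 → f/4 → f/4.5 → f/5 → f/5.6 — 4 stops smaller aperture (darker).
ISO: 400 → 500 → 640 → 800 → 1000 → 1250 → 1600 → 2000 → 2500 → 3200 → 4000 → 5000 — 3 2/3 stops raised (brighter).
Net change so far: 1/3 stop darker. Offset with the shutter speed: 1/50 → 1/40.

1/40s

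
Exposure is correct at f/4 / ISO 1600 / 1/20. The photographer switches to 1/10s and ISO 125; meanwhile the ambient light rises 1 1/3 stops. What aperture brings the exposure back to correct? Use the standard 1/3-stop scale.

f/2.5

Scene light: 1 1/3 stops brighter.
Shutter speed: 1/20 → 1/15 → 1/13 → 1/10 — 1 stop longer (brighter).
ISO: 1600 → 1250 → 1000 → 800 → 640 → 500 → 400 → 320 → 250 → 200 → 160 → 125 — 3 2/3 stops dropped (darker).
Net so far: 1 1/3 stops darker. Aperture: f/4 → f/3.5 → f/3.2 → f/2.8 → f/2.5.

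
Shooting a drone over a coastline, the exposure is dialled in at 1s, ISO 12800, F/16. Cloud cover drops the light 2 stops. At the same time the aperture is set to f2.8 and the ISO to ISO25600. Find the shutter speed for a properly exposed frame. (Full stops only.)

1/15s

Scene light: 2 stops darker.
Aperture: f/16 → f/11 → f/8 → f/5.6 → f/4 → f/2.8 — 5 stops wider (brighter).
ISO: 12800 → 25600 — 1 stop raised (brighter).
Net so far: 4 stops brighter. Shutter speed: 1 → 1/2 → 1/4 → 1/8 → 1/15.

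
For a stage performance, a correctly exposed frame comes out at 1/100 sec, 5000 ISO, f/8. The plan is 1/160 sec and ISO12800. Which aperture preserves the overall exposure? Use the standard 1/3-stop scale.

f/10

Shutter speed: 1/100 → 1/125 → 1/160 — 2/3 stop shorter (darker).
ISO: 5000 → 6400 → 8000 → 10000 → 12800 — 1 1/3 stops raised (brighter).
Net change so far: 2/3 stop brighter. Offset with the aperture: f/8 → f/9 → f/10.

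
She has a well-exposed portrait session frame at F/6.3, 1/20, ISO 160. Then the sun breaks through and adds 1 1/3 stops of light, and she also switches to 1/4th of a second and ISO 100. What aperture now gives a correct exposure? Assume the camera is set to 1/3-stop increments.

Scene light: 1 1/3 stops brighter.
Shutter speed: 1/20 → 1/15 → 1/13 → 1/10 → 1/8 → 1/6 → 1/5 → 1/4 — 2 1/3 stops slower (brighter).
ISO: 160 → 125 → 100 — 2/3 stop dropped (darker).
Net so far: 3 stops brighter. Aperture: f/6.3 → f/7.1 → f/8 → f/9 → f/10 → f/11 → f/13 → f/14 → f/16 → f/18.

f/18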